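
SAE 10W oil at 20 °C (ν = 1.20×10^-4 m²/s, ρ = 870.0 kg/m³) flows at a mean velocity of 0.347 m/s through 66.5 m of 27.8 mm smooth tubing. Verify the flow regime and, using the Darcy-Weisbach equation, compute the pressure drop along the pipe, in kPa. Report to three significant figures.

Δp ≈ 99.7 kPa

Re = VD/ν = 0.347·0.02780/1.20×10^-4 = 80.4 → laminar (Re < 2300)
f = 64/Re = 0.7961
h_f = f(L/D)V²/(2g) = 0.7961·(66.5/0.02780)·0.347²/(2·9.81) = 11.69 m
Δp = ρg·h_f = 870.0·9.81·11.69 = 99.75 kPa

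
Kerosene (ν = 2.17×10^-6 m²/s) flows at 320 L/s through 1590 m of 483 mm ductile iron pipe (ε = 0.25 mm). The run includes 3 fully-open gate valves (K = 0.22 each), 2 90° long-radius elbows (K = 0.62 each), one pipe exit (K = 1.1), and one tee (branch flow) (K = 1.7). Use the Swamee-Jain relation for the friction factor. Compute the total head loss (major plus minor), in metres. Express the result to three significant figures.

H_L ≈ 10.0 m

V = 4Q/(πD²) = 1.746 m/s; V²/2g = 0.1555 m
Re = 3.89×10^5, ε/D = 5.18×10^-4 → f = 0.01813 (Swamee-Jain)
Major: h_f = f(L/D)·V²/2g = 0.01813·3292·0.1555 = 9.278 m
Minor: ΣK = 4.70; h_m = ΣK·V²/2g = 0.7307 m
Total H_L = 9.278 + 0.7307 = 10.01 m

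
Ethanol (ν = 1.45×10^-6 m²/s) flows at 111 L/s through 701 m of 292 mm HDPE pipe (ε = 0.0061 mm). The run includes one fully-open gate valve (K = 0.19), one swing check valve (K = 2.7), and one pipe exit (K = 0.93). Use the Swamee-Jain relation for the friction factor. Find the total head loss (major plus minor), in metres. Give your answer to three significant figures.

H_L ≈ 5.36 m

V = 4Q/(πD²) = 1.658 m/s; V²/2g = 0.1400 m
Re = 3.34×10^5, ε/D = 2.09×10^-5 → f = 0.01435 (Swamee-Jain)
Major: h_f = f(L/D)·V²/2g = 0.01435·2401·0.1400 = 4.824 m
Minor: ΣK = 3.82; h_m = ΣK·V²/2g = 0.5349 m
Total H_L = 4.824 + 0.5349 = 5.359 m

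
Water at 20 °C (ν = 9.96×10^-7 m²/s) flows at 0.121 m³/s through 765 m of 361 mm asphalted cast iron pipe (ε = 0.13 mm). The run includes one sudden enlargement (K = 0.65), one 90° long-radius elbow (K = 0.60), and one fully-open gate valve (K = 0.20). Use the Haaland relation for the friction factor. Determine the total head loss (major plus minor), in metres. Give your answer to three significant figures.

H_L ≈ 2.64 m

V = 4Q/(πD²) = 1.182 m/s; V²/2g = 0.07123 m
Re = 4.28×10^5, ε/D = 3.60×10^-4 → f = 0.01677 (Haaland)
Major: h_f = f(L/D)·V²/2g = 0.01677·2119·0.07123 = 2.532 m
Minor: ΣK = 1.45; h_m = ΣK·V²/2g = 0.1033 m
Total H_L = 2.532 + 0.1033 = 2.635 m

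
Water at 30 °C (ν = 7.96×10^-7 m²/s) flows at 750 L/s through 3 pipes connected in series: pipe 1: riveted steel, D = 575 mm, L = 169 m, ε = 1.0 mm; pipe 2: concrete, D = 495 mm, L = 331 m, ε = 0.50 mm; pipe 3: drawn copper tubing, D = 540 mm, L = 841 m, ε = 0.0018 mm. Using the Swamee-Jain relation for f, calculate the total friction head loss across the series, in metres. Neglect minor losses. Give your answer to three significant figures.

Pipe 1: V = 2.888 m/s, Re = 2.09×10^6, ε/D = 0.00174, f = 0.02272, h_1 = f(L/D)V²/2g = 2.839 m
Pipe 2: V = 3.897 m/s, Re = 2.42×10^6, ε/D = 0.00101, f = 0.01986, h_2 = f(L/D)V²/2g = 10.28 m
Pipe 3: V = 3.275 m/s, Re = 2.22×10^6, ε/D = 3.33×10^-6, f = 0.01033, h_3 = f(L/D)V²/2g = 8.794 m
Series → Q common, losses add: H = Σh = 21.92 m

H ≈ 21.9 m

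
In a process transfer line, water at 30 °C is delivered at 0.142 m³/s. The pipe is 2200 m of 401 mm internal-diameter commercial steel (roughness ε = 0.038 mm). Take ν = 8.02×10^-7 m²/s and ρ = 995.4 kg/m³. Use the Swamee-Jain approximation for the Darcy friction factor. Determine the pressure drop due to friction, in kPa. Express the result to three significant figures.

Δp ≈ 49.1 kPa

V = 4Q/(πD²) = 4·0.142/(π·0.401²) = 1.124 m/s
Re = VD/ν = 1.124·0.401/8.02×10^-7 = 5.62×10^5 → turbulent
ε/D = 0.038/401 = 9.48×10^-5
Swamee-Jain: f = 0.01421
h_f = f(L/D)V²/(2g) = 0.01421·(2200/0.401)·1.124²/(2·9.81) = 5.025 m
Δp = ρg·h_f = 995.4·9.81·5.025 = 49.06 kPa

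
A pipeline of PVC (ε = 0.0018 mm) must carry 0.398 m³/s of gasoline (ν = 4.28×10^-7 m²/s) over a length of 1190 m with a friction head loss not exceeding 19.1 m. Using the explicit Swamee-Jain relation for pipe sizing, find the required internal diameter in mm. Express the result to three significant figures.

D ≈ 382 mm

Swamee-Jain (Type III): D = 0.66·[ε^1.25·(LQ²/(gh_f))^4.75 + ν·Q^9.4·(L/(gh_f))^5.2]^0.04
LQ²/(gh_f) = 1.006; L/(gh_f) = 6.351
Term 1 = ε^1.25·(…)^4.75 = 6.78×10^-8; Term 2 = ν·Q^9.4·(…)^5.2 = 1.11×10^-6
D = 0.66·(6.78×10^-8 + 1.11×10^-6)^0.04 = 0.3823 m = 382 mm
Check: V = 3.47 m/s, Re = 3.10×10^6, f = 0.009918, h_f = 18.9 m ≈ 19.1 m ✓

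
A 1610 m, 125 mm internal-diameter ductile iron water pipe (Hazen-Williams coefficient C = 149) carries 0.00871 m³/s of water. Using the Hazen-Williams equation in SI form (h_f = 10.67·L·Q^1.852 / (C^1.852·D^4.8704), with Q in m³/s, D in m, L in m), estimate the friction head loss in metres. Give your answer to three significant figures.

h_f = 10.67·1610·0.00871^1.852 / (149^1.852·0.125^4.8704) = 6.217 m

h_f ≈ 6.22 m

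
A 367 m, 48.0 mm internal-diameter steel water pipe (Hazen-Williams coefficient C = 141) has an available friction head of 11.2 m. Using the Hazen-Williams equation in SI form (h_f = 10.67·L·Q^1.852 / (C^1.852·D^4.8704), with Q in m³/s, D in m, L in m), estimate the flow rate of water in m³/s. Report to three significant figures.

Rearranging: Q = [h_f·C^1.852·D^4.8704 / (10.67·L)]^(1/1.852)
Q = [11.2·141^1.852·0.0480^4.8704 / (10.67·367)]^0.540 = 0.002031 m³/s

Q ≈ 0.00203 m³/s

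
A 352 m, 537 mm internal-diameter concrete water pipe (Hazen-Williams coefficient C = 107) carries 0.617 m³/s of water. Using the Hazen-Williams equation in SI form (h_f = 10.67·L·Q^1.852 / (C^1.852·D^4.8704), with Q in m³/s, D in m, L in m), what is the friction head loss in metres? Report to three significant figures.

h_f = 10.67·352·0.617^1.852 / (107^1.852·0.537^4.8704) = 5.534 m

h_f ≈ 5.53 m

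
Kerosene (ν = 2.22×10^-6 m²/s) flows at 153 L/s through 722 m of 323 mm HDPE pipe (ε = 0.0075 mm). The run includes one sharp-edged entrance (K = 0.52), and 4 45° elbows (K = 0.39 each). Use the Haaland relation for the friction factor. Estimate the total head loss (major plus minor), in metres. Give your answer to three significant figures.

H_L ≈ 6.25 m

V = 4Q/(πD²) = 1.867 m/s; V²/2g = 0.1777 m
Re = 2.72×10^5, ε/D = 2.32×10^-5 → f = 0.01480 (Haaland)
Major: h_f = f(L/D)·V²/2g = 0.01480·2235·0.1777 = 5.877 m
Minor: ΣK = 2.08; h_m = ΣK·V²/2g = 0.3696 m
Total H_L = 5.877 + 0.3696 = 6.247 m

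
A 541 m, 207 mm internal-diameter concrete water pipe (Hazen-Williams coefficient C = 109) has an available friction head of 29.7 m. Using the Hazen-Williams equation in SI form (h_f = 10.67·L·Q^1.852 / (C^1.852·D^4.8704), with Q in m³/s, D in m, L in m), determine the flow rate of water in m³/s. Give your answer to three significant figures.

Rearranging: Q = [h_f·C^1.852·D^4.8704 / (10.67·L)]^(1/1.852)
Q = [29.7·109^1.852·0.207^4.8704 / (10.67·541)]^0.540 = 0.1006 m³/s

Q ≈ 0.101 m³/s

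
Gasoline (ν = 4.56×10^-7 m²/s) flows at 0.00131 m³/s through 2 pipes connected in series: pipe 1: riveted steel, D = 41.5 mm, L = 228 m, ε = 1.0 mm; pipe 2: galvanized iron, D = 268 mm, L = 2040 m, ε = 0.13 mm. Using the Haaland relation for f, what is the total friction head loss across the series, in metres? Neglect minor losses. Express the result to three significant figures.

H ≈ 13.9 m

Pipe 1: V = 0.9685 m/s, Re = 8.81×10^4, ε/D = 0.0241, f = 0.05280, h_1 = f(L/D)V²/2g = 13.87 m
Pipe 2: V = 0.02322 m/s, Re = 1.36×10^4, ε/D = 4.85×10^-4, f = 0.02911, h_2 = f(L/D)V²/2g = 0.006091 m
Series → Q common, losses add: H = Σh = 13.87 m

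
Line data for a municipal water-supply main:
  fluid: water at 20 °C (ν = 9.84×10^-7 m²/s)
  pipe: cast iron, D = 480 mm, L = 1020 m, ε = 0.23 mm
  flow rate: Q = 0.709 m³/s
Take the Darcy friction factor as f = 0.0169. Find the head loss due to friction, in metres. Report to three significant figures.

h_f ≈ 28.1 m

V = 4Q/(πD²) = 4·0.709/(π·0.480²) = 3.918 m/s
h_f = f(L/D)V²/(2g) = 0.01690·(1020/0.480)·3.918²/(2·9.81) = 28.10 m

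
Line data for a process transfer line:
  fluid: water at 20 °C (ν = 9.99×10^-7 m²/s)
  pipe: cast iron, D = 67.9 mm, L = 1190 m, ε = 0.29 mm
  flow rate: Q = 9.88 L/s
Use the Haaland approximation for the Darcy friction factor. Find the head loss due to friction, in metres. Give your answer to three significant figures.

V = 4Q/(πD²) = 4·0.00988/(π·0.0679²) = 2.729 m/s
Re = VD/ν = 2.729·0.0679/9.99×10^-7 = 1.85×10^5 → turbulent
ε/D = 0.29/67.9 = 0.00427
Haaland: f = 0.02954
h_f = f(L/D)V²/(2g) = 0.02954·(1190/0.0679)·2.729²/(2·9.81) = 196.5 m

h_f ≈ 196 m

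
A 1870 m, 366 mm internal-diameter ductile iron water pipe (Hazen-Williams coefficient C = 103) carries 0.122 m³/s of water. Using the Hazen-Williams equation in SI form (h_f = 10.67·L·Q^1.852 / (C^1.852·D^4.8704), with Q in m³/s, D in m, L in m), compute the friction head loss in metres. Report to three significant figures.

h_f ≈ 10.1 m

h_f = 10.67·1870·0.122^1.852 / (103^1.852·0.366^4.8704) = 10.14 m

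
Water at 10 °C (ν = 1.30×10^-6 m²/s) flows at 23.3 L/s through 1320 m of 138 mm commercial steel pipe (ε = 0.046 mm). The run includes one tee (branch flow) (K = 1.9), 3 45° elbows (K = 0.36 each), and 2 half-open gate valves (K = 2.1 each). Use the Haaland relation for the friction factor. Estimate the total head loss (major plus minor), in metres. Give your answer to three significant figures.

V = 4Q/(πD²) = 1.558 m/s; V²/2g = 0.1237 m
Re = 1.65×10^5, ε/D = 3.33×10^-4 → f = 0.01809 (Haaland)
Major: h_f = f(L/D)·V²/2g = 0.01809·9565·0.1237 = 21.40 m
Minor: ΣK = 7.18; h_m = ΣK·V²/2g = 0.8881 m
Total H_L = 21.40 + 0.8881 = 22.29 m

H_L ≈ 22.3 m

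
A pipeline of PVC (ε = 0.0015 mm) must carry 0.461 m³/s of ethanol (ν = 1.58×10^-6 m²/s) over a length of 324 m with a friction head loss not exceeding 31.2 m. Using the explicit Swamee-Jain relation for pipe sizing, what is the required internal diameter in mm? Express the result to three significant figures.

Swamee-Jain (Type III): D = 0.66·[ε^1.25·(LQ²/(gh_f))^4.75 + ν·Q^9.4·(L/(gh_f))^5.2]^0.04
LQ²/(gh_f) = 0.2250; L/(gh_f) = 1.059
Term 1 = ε^1.25·(…)^4.75 = 4.39×10^-11; Term 2 = ν·Q^9.4·(…)^5.2 = 1.47×10^-9
D = 0.66·(4.39×10^-11 + 1.47×10^-9)^0.04 = 0.2929 m = 293 mm
Check: V = 6.84 m/s, Re = 1.27×10^6, f = 0.01130, h_f = 29.8 m ≈ 31.2 m ✓

D ≈ 293 mm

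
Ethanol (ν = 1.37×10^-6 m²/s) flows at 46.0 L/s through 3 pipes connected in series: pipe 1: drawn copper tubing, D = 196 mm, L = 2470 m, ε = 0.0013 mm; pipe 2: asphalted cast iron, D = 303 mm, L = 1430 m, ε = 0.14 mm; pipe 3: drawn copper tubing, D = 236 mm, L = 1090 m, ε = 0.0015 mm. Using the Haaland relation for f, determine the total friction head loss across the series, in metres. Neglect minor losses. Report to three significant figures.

Pipe 1: V = 1.525 m/s, Re = 2.18×10^5, ε/D = 6.63×10^-6, f = 0.01528, h_1 = f(L/D)V²/2g = 22.81 m
Pipe 2: V = 0.6379 m/s, Re = 1.41×10^5, ε/D = 4.62×10^-4, f = 0.01909, h_2 = f(L/D)V²/2g = 1.869 m
Pipe 3: V = 1.052 m/s, Re = 1.81×10^5, ε/D = 6.36×10^-6, f = 0.01584, h_3 = f(L/D)V²/2g = 4.123 m
Series → Q common, losses add: H = Σh = 28.81 m

H ≈ 28.8 m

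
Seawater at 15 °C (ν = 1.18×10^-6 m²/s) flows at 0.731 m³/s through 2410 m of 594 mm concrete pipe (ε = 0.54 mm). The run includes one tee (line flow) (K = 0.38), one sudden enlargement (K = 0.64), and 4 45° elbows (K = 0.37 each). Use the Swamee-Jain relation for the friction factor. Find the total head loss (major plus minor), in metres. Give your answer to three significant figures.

H_L ≈ 29.0 m

V = 4Q/(πD²) = 2.638 m/s; V²/2g = 0.3547 m
Re = 1.33×10^6, ε/D = 9.09×10^-4 → f = 0.01951 (Swamee-Jain)
Major: h_f = f(L/D)·V²/2g = 0.01951·4057·0.3547 = 28.08 m
Minor: ΣK = 2.50; h_m = ΣK·V²/2g = 0.8866 m
Total H_L = 28.08 + 0.8866 = 28.96 m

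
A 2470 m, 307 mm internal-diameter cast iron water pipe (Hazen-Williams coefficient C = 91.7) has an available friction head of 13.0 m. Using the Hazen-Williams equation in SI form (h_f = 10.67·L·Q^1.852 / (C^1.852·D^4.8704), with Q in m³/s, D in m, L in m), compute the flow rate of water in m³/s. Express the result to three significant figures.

Rearranging: Q = [h_f·C^1.852·D^4.8704 / (10.67·L)]^(1/1.852)
Q = [13.0·91.7^1.852·0.307^4.8704 / (10.67·2470)]^0.540 = 0.06731 m³/s

Q ≈ 0.0673 m³/s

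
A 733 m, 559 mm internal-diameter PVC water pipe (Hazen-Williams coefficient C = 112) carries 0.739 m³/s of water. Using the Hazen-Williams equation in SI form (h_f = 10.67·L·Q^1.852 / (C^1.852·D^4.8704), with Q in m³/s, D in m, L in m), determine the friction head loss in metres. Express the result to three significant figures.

h_f = 10.67·733·0.739^1.852 / (112^1.852·0.559^4.8704) = 12.16 m

h_f ≈ 12.2 m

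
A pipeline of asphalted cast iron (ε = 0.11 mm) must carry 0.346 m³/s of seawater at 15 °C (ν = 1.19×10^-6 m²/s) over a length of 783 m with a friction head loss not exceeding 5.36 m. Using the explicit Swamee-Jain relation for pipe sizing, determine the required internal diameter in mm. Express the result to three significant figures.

Swamee-Jain (Type III): D = 0.66·[ε^1.25·(LQ²/(gh_f))^4.75 + ν·Q^9.4·(L/(gh_f))^5.2]^0.04
LQ²/(gh_f) = 1.783; L/(gh_f) = 14.89
Term 1 = ε^1.25·(…)^4.75 = 1.76×10^-4; Term 2 = ν·Q^9.4·(…)^5.2 = 6.95×10^-5
D = 0.66·(1.76×10^-4 + 6.95×10^-5)^0.04 = 0.4733 m = 473 mm
Check: V = 1.97 m/s, Re = 7.82×10^5, f = 0.01532, h_f = 5.00 m ≈ 5.36 m ✓

D ≈ 473 mm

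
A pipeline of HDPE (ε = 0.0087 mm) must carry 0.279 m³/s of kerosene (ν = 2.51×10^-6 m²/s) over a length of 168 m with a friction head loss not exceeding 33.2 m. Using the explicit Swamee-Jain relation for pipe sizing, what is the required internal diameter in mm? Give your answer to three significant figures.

Swamee-Jain (Type III): D = 0.66·[ε^1.25·(LQ²/(gh_f))^4.75 + ν·Q^9.4·(L/(gh_f))^5.2]^0.04
LQ²/(gh_f) = 0.04015; L/(gh_f) = 0.5158
Term 1 = ε^1.25·(…)^4.75 = 1.10×10^-13; Term 2 = ν·Q^9.4·(…)^5.2 = 4.94×10^-13
D = 0.66·(1.10×10^-13 + 4.94×10^-13)^0.04 = 0.2142 m = 214 mm
Check: V = 7.74 m/s, Re = 6.61×10^5, f = 0.01318, h_f = 31.6 m ≈ 33.2 m ✓

D ≈ 214 mm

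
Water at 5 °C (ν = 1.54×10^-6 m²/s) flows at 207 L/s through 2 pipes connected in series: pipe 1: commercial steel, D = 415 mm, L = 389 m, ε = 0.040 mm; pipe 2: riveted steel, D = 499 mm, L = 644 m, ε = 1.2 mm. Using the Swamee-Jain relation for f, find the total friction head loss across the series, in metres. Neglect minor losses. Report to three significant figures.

Pipe 1: V = 1.530 m/s, Re = 4.12×10^5, ε/D = 9.64×10^-5, f = 0.01477, h_1 = f(L/D)V²/2g = 1.652 m
Pipe 2: V = 1.058 m/s, Re = 3.43×10^5, ε/D = 0.00240, f = 0.02521, h_2 = f(L/D)V²/2g = 1.858 m
Series → Q common, losses add: H = Σh = 3.510 m

H ≈ 3.51 m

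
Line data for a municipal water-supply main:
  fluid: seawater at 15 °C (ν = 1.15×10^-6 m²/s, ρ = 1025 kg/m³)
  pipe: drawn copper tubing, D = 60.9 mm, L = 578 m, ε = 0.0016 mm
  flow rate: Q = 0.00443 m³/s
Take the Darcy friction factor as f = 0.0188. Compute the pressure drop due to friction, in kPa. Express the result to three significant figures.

V = 4Q/(πD²) = 4·0.00443/(π·0.0609²) = 1.521 m/s
h_f = f(L/D)V²/(2g) = 0.01880·(578/0.0609)·1.521²/(2·9.81) = 21.03 m
Δp = ρg·h_f = 1025·9.81·21.03 = 211.5 kPa

Δp ≈ 212 kPa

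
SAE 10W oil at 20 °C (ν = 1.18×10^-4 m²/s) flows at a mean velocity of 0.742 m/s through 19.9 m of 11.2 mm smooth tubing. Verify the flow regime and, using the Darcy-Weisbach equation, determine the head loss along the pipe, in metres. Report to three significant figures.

Re = VD/ν = 0.742·0.01120/1.18×10^-4 = 70.4 → laminar (Re < 2300)
f = 64/Re = 0.9087
h_f = f(L/D)V²/(2g) = 0.9087·(19.9/0.01120)·0.742²/(2·9.81) = 45.31 m

h_f ≈ 45.3 m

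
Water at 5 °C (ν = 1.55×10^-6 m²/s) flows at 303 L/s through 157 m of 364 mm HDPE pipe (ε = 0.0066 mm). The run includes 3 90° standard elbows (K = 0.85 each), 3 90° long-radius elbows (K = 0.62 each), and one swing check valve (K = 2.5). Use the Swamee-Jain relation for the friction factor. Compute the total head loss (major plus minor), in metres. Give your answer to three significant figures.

V = 4Q/(πD²) = 2.912 m/s; V²/2g = 0.4321 m
Re = 6.84×10^5, ε/D = 1.81×10^-5 → f = 0.01273 (Swamee-Jain)
Major: h_f = f(L/D)·V²/2g = 0.01273·431.3·0.4321 = 2.373 m
Minor: ΣK = 6.91; h_m = ΣK·V²/2g = 2.986 m
Total H_L = 2.373 + 2.986 = 5.359 m

H_L ≈ 5.36 m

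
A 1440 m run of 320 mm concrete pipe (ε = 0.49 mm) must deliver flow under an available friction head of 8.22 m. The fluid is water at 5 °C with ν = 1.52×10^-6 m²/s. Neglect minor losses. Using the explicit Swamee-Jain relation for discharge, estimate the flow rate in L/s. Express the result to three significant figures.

Swamee-Jain (Type II): Q = -0.965·√(gD⁵h_f/L)·ln[ε/(3.7D) + √(3.17ν²L/(gD³h_f))]
√(gD⁵h_f/L) = √(9.81·0.320⁵·8.22/1440) = 0.01371
ε/(3.7D) = 4.14×10^-4; √(3.17ν²L/(gD³h_f)) = 6.32×10^-5
Q = -0.965·0.01371·ln(4.770×10^-4) = 0.1012 m³/s
Check: V = 1.26 m/s, Re = 2.65×10^5, f = 0.02281, h_f = 8.28 m ≈ 8.22 m ✓

Q ≈ 101 L/s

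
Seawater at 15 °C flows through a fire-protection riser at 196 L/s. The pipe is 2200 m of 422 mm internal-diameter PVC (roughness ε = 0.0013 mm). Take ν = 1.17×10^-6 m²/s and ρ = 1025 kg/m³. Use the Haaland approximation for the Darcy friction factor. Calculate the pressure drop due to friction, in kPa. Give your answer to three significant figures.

V = 4Q/(πD²) = 4·0.196/(π·0.422²) = 1.401 m/s
Re = VD/ν = 1.401·0.422/1.17×10^-6 = 5.05×10^5 → turbulent
ε/D = 0.0013/422 = 3.08×10^-6
Haaland: f = 0.01307
h_f = f(L/D)V²/(2g) = 0.01307·(2200/0.422)·1.401²/(2·9.81) = 6.821 m
Δp = ρg·h_f = 1025·9.81·6.821 = 68.58 kPa

Δp ≈ 68.6 kPa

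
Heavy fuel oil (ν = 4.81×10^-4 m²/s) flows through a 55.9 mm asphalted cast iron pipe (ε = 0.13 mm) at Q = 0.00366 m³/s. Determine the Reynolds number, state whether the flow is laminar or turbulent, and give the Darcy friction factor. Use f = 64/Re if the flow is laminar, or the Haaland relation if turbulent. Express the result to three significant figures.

Re ≈ 173; laminar; f = 64/Re ≈ 0.369

V = 4Q/(πD²) = 1.491 m/s
Re = VD/ν = 1.491·0.0559/4.81×10^-4 = 173
Re < 2300 → laminar → f = 64/Re = 0.3693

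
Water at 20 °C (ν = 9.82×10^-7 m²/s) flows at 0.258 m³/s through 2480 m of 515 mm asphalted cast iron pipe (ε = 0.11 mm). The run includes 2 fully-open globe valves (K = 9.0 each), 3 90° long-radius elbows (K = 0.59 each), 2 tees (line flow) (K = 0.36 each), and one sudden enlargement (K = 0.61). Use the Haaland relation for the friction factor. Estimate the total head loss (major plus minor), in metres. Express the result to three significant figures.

H_L ≈ 7.34 m

V = 4Q/(πD²) = 1.239 m/s; V²/2g = 0.07819 m
Re = 6.50×10^5, ε/D = 2.14×10^-4 → f = 0.01512 (Haaland)
Major: h_f = f(L/D)·V²/2g = 0.01512·4816·0.07819 = 5.693 m
Minor: ΣK = 21.1; h_m = ΣK·V²/2g = 1.650 m
Total H_L = 5.693 + 1.650 = 7.343 m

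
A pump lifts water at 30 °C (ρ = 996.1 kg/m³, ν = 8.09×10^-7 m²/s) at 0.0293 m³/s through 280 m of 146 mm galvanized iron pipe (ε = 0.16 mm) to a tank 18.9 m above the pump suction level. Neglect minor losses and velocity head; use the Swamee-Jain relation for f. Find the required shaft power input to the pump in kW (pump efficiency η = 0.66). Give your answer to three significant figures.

P_shaft ≈ 10.9 kW

V = 4Q/(πD²) = 1.750 m/s; Re = 3.16×10^5; ε/D = 0.00110; f = 0.02109
h_f = f(L/D)V²/2g = 6.315 m
Total head H = z + h_f = 18.9 + 6.315 = 25.21 m
P_hyd = ρgQH = 996.1·9.81·0.0293·25.21 = 7.219 kW
P_shaft = P_hyd/η = 7.219/0.66 = 10.94 kW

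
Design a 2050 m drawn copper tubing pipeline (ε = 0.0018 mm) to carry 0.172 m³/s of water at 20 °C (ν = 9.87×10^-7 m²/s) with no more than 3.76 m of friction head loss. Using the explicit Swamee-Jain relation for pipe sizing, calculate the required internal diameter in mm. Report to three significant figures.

Swamee-Jain (Type III): D = 0.66·[ε^1.25·(LQ²/(gh_f))^4.75 + ν·Q^9.4·(L/(gh_f))^5.2]^0.04
LQ²/(gh_f) = 1.644; L/(gh_f) = 55.58
Term 1 = ε^1.25·(…)^4.75 = 7.00×10^-7; Term 2 = ν·Q^9.4·(…)^5.2 = 7.62×10^-5
D = 0.66·(7.00×10^-7 + 7.62×10^-5)^0.04 = 0.4518 m = 452 mm
Check: V = 1.07 m/s, Re = 4.91×10^5, f = 0.01320, h_f = 3.51 m ≈ 3.76 m ✓

D ≈ 452 mm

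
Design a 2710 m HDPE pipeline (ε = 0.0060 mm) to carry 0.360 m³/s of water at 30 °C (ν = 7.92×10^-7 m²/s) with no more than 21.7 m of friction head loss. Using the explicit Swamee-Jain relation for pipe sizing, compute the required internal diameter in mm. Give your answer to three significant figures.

D ≈ 437 mm

Swamee-Jain (Type III): D = 0.66·[ε^1.25·(LQ²/(gh_f))^4.75 + ν·Q^9.4·(L/(gh_f))^5.2]^0.04
LQ²/(gh_f) = 1.650; L/(gh_f) = 12.73
Term 1 = ε^1.25·(…)^4.75 = 3.20×10^-6; Term 2 = ν·Q^9.4·(…)^5.2 = 2.97×10^-5
D = 0.66·(3.20×10^-6 + 2.97×10^-5)^0.04 = 0.4368 m = 437 mm
Check: V = 2.40 m/s, Re = 1.33×10^6, f = 0.01147, h_f = 20.9 m ≈ 21.7 m ✓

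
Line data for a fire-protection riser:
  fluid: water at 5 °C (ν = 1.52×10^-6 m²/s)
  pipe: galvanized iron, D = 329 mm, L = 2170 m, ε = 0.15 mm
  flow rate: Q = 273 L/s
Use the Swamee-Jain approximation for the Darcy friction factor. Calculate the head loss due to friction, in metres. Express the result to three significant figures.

V = 4Q/(πD²) = 4·0.273/(π·0.329²) = 3.211 m/s
Re = VD/ν = 3.211·0.329/1.52×10^-6 = 6.95×10^5 → turbulent
ε/D = 0.15/329 = 4.56×10^-4
Swamee-Jain: f = 0.01722
h_f = f(L/D)V²/(2g) = 0.01722·(2170/0.329)·3.211²/(2·9.81) = 59.71 m

h_f ≈ 59.7 m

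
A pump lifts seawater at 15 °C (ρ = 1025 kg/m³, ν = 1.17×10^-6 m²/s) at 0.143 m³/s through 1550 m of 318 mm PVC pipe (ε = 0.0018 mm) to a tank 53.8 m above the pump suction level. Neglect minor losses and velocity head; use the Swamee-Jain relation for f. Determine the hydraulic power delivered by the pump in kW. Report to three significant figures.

P_hyd ≈ 92.7 kW

V = 4Q/(πD²) = 1.800 m/s; Re = 4.89×10^5; ε/D = 5.66×10^-6; f = 0.01323
h_f = f(L/D)V²/2g = 10.66 m
Total head H = z + h_f = 53.8 + 10.66 = 64.46 m
P_hyd = ρgQH = 1025·9.81·0.143·64.46 = 92.68 kW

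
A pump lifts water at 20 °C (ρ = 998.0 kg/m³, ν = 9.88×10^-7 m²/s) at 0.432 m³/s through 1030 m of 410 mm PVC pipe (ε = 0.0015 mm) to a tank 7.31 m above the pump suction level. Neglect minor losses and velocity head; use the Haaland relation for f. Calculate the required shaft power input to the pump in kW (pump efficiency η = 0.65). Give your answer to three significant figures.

V = 4Q/(πD²) = 3.272 m/s; Re = 1.36×10^6; ε/D = 3.66×10^-6; f = 0.01109
h_f = f(L/D)V²/2g = 15.20 m
Total head H = z + h_f = 7.31 + 15.20 = 22.51 m
P_hyd = ρgQH = 998.0·9.81·0.432·22.51 = 95.21 kW
P_shaft = P_hyd/η = 95.21/0.65 = 146.5 kW

P_shaft ≈ 146 kW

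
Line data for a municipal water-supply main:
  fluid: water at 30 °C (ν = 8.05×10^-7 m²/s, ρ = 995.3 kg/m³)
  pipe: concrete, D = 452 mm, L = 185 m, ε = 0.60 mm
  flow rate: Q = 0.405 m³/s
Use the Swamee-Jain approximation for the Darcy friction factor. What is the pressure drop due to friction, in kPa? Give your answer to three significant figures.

V = 4Q/(πD²) = 4·0.405/(π·0.452²) = 2.524 m/s
Re = VD/ν = 2.524·0.452/8.05×10^-7 = 1.42×10^6 → turbulent
ε/D = 0.60/452 = 0.00133
Swamee-Jain: f = 0.02131
h_f = f(L/D)V²/(2g) = 0.02131·(185/0.452)·2.524²/(2·9.81) = 2.832 m
Δp = ρg·h_f = 995.3·9.81·2.832 = 27.65 kPa

Δp ≈ 27.6 kPa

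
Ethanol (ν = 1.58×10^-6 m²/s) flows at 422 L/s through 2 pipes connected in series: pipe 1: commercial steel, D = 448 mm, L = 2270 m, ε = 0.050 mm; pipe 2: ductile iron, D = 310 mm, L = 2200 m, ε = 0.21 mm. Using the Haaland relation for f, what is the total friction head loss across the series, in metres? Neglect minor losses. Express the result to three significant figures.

H ≈ 232 m

Pipe 1: V = 2.677 m/s, Re = 7.59×10^5, ε/D = 1.12×10^-4, f = 0.01380, h_1 = f(L/D)V²/2g = 25.55 m
Pipe 2: V = 5.591 m/s, Re = 1.10×10^6, ε/D = 6.77×10^-4, f = 0.01826, h_2 = f(L/D)V²/2g = 206.4 m
Series → Q common, losses add: H = Σh = 232.0 m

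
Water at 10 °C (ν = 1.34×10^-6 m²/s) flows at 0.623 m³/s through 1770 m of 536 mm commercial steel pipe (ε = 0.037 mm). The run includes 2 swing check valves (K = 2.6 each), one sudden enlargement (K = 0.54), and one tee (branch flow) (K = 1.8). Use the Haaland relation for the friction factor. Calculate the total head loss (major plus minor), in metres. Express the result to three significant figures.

H_L ≈ 19.3 m

V = 4Q/(πD²) = 2.761 m/s; V²/2g = 0.3885 m
Re = 1.10×10^6, ε/D = 6.90×10^-5 → f = 0.01272 (Haaland)
Major: h_f = f(L/D)·V²/2g = 0.01272·3302·0.3885 = 16.32 m
Minor: ΣK = 7.54; h_m = ΣK·V²/2g = 2.930 m
Total H_L = 16.32 + 2.930 = 19.25 m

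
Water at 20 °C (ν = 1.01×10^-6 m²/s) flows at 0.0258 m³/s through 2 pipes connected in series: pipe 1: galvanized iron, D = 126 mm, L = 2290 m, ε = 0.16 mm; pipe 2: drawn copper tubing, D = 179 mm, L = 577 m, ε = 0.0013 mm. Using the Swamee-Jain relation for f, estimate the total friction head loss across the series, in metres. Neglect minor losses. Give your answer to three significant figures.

Pipe 1: V = 2.069 m/s, Re = 2.58×10^5, ε/D = 0.00127, f = 0.02193, h_1 = f(L/D)V²/2g = 86.98 m
Pipe 2: V = 1.025 m/s, Re = 1.82×10^5, ε/D = 7.26×10^-6, f = 0.01589, h_2 = f(L/D)V²/2g = 2.744 m
Series → Q common, losses add: H = Σh = 89.72 m

H ≈ 89.7 m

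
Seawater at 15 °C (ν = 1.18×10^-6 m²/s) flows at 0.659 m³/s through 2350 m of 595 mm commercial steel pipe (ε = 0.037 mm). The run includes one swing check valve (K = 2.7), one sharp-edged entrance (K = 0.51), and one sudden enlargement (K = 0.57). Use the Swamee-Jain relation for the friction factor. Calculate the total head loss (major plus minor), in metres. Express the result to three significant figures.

H_L ≈ 15.4 m

V = 4Q/(πD²) = 2.370 m/s; V²/2g = 0.2863 m
Re = 1.20×10^6, ε/D = 6.22×10^-5 → f = 0.01268 (Swamee-Jain)
Major: h_f = f(L/D)·V²/2g = 0.01268·3950·0.2863 = 14.34 m
Minor: ΣK = 3.78; h_m = ΣK·V²/2g = 1.082 m
Total H_L = 14.34 + 1.082 = 15.42 m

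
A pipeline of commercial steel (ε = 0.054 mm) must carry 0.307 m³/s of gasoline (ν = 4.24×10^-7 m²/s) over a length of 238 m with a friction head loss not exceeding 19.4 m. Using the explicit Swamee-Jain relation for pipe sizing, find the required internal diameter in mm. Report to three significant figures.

Swamee-Jain (Type III): D = 0.66·[ε^1.25·(LQ²/(gh_f))^4.75 + ν·Q^9.4·(L/(gh_f))^5.2]^0.04
LQ²/(gh_f) = 0.1179; L/(gh_f) = 1.251
Term 1 = ε^1.25·(…)^4.75 = 1.80×10^-10; Term 2 = ν·Q^9.4·(…)^5.2 = 2.05×10^-11
D = 0.66·(1.80×10^-10 + 2.05×10^-11)^0.04 = 0.2701 m = 270 mm
Check: V = 5.36 m/s, Re = 3.41×10^6, f = 0.01410, h_f = 18.2 m ≈ 19.4 m ✓

D ≈ 270 mm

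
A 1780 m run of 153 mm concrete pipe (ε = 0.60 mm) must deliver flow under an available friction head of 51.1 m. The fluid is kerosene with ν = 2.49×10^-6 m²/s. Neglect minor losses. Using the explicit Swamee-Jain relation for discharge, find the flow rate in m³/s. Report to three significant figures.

Swamee-Jain (Type II): Q = -0.965·√(gD⁵h_f/L)·ln[ε/(3.7D) + √(3.17ν²L/(gD³h_f))]
√(gD⁵h_f/L) = √(9.81·0.153⁵·51.1/1780) = 0.004859
ε/(3.7D) = 0.00106; √(3.17ν²L/(gD³h_f)) = 1.40×10^-4
Q = -0.965·0.004859·ln(0.001199) = 0.03154 m³/s
Check: V = 1.72 m/s, Re = 1.05×10^5, f = 0.02954, h_f = 51.5 m ≈ 51.1 m ✓

Q ≈ 0.0315 m³/s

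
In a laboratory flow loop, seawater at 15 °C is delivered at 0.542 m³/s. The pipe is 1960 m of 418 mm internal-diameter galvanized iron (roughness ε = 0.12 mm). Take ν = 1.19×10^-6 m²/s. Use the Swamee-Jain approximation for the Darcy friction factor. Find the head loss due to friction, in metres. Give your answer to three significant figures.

h_f ≈ 57.6 m

V = 4Q/(πD²) = 4·0.542/(π·0.418²) = 3.950 m/s
Re = VD/ν = 3.950·0.418/1.19×10^-6 = 1.39×10^6 → turbulent
ε/D = 0.12/418 = 2.87×10^-4
Swamee-Jain: f = 0.01544
h_f = f(L/D)V²/(2g) = 0.01544·(1960/0.418)·3.950²/(2·9.81) = 57.56 m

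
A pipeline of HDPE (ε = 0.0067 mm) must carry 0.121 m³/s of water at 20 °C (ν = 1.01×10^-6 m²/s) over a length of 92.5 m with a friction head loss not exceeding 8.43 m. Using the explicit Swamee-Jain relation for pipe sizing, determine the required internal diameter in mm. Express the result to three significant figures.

Swamee-Jain (Type III): D = 0.66·[ε^1.25·(LQ²/(gh_f))^4.75 + ν·Q^9.4·(L/(gh_f))^5.2]^0.04
LQ²/(gh_f) = 0.01638; L/(gh_f) = 1.119
Term 1 = ε^1.25·(…)^4.75 = 1.12×10^-15; Term 2 = ν·Q^9.4·(…)^5.2 = 4.32×10^-15
D = 0.66·(1.12×10^-15 + 4.32×10^-15)^0.04 = 0.1774 m = 177 mm
Check: V = 4.89 m/s, Re = 8.60×10^5, f = 0.01269, h_f = 8.08 m ≈ 8.43 m ✓

D ≈ 177 mm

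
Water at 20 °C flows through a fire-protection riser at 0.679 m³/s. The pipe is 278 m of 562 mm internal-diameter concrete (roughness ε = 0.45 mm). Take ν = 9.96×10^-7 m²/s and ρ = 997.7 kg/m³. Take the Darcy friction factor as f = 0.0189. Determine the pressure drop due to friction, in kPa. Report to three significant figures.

Δp ≈ 34.9 kPa

V = 4Q/(πD²) = 4·0.679/(π·0.562²) = 2.737 m/s
h_f = f(L/D)V²/(2g) = 0.01890·(278/0.562)·2.737²/(2·9.81) = 3.570 m
Δp = ρg·h_f = 997.7·9.81·3.570 = 34.94 kPa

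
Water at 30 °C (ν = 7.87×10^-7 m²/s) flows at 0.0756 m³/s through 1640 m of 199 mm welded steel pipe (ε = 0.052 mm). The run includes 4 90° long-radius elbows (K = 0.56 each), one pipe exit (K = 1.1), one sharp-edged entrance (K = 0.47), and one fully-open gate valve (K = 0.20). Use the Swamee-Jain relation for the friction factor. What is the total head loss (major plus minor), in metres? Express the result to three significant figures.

H_L ≈ 40.5 m

V = 4Q/(πD²) = 2.431 m/s; V²/2g = 0.3011 m
Re = 6.15×10^5, ε/D = 2.61×10^-4 → f = 0.01583 (Swamee-Jain)
Major: h_f = f(L/D)·V²/2g = 0.01583·8241·0.3011 = 39.27 m
Minor: ΣK = 4.01; h_m = ΣK·V²/2g = 1.208 m
Total H_L = 39.27 + 1.208 = 40.48 m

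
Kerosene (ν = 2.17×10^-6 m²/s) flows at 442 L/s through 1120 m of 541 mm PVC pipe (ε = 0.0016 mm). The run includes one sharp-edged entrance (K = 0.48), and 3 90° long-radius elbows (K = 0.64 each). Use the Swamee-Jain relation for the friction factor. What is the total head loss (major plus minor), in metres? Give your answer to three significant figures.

V = 4Q/(πD²) = 1.923 m/s; V²/2g = 0.1884 m
Re = 4.79×10^5, ε/D = 2.96×10^-6 → f = 0.01324 (Swamee-Jain)
Major: h_f = f(L/D)·V²/2g = 0.01324·2070·0.1884 = 5.164 m
Minor: ΣK = 2.40; h_m = ΣK·V²/2g = 0.4523 m
Total H_L = 5.164 + 0.4523 = 5.616 m

H_L ≈ 5.62 m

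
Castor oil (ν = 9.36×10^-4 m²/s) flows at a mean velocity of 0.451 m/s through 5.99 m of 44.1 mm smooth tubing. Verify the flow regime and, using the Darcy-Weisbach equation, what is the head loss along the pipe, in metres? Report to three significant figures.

h_f ≈ 4.24 m

Re = VD/ν = 0.451·0.04410/9.36×10^-4 = 21.2 → laminar (Re < 2300)
f = 64/Re = 3.012
h_f = f(L/D)V²/(2g) = 3.012·(5.99/0.04410)·0.451²/(2·9.81) = 4.241 m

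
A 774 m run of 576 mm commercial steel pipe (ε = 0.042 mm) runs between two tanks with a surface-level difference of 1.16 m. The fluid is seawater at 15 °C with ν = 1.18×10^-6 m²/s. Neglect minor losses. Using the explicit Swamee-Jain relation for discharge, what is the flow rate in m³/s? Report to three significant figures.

Swamee-Jain (Type II): Q = -0.965·√(gD⁵h_f/L)·ln[ε/(3.7D) + √(3.17ν²L/(gD³h_f))]
√(gD⁵h_f/L) = √(9.81·0.576⁵·1.16/774) = 0.03053
ε/(3.7D) = 1.97×10^-5; √(3.17ν²L/(gD³h_f)) = 3.96×10^-5
Q = -0.965·0.03053·ln(5.934×10^-5) = 0.2867 m³/s
Check: V = 1.10 m/s, Re = 5.37×10^5, f = 0.01401, h_f = 1.16 m ≈ 1.16 m ✓

Q ≈ 0.287 m³/s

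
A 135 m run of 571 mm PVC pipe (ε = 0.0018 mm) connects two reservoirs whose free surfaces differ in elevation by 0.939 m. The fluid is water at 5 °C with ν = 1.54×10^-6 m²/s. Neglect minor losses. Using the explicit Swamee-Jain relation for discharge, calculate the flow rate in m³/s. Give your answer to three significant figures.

Q ≈ 0.658 m³/s

Swamee-Jain (Type II): Q = -0.965·√(gD⁵h_f/L)·ln[ε/(3.7D) + √(3.17ν²L/(gD³h_f))]
√(gD⁵h_f/L) = √(9.81·0.571⁵·0.939/135) = 0.06436
ε/(3.7D) = 8.52×10^-7; √(3.17ν²L/(gD³h_f)) = 2.43×10^-5
Q = -0.965·0.06436·ln(2.518×10^-5) = 0.6576 m³/s
Check: V = 2.57 m/s, Re = 9.52×10^5, f = 0.01178, h_f = 0.936 m ≈ 0.939 m ✓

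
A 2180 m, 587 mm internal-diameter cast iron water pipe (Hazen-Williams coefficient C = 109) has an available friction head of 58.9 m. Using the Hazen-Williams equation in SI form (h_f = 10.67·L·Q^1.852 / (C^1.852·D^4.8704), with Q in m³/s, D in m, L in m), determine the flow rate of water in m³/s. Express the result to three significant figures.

Rearranging: Q = [h_f·C^1.852·D^4.8704 / (10.67·L)]^(1/1.852)
Q = [58.9·109^1.852·0.587^4.8704 / (10.67·2180)]^0.540 = 1.064 m³/s

Q ≈ 1.06 m³/s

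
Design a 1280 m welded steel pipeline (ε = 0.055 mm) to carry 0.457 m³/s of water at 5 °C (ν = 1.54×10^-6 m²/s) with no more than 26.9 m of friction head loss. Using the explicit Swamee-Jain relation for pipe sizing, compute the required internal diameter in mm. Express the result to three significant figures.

Swamee-Jain (Type III): D = 0.66·[ε^1.25·(LQ²/(gh_f))^4.75 + ν·Q^9.4·(L/(gh_f))^5.2]^0.04
LQ²/(gh_f) = 1.013; L/(gh_f) = 4.851
Term 1 = ε^1.25·(…)^4.75 = 5.04×10^-6; Term 2 = ν·Q^9.4·(…)^5.2 = 3.60×10^-6
D = 0.66·(5.04×10^-6 + 3.60×10^-6)^0.04 = 0.4140 m = 414 mm
Check: V = 3.39 m/s, Re = 9.13×10^5, f = 0.01406, h_f = 25.5 m ≈ 26.9 m ✓

D ≈ 414 mm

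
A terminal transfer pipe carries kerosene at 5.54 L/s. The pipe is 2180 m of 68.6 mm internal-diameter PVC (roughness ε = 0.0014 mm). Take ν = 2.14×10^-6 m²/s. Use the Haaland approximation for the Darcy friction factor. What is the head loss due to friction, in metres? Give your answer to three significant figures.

h_f ≈ 76.2 m

V = 4Q/(πD²) = 4·0.00554/(π·0.0686²) = 1.499 m/s
Re = VD/ν = 1.499·0.0686/2.14×10^-6 = 4.80×10^4 → turbulent
ε/D = 0.0014/68.6 = 2.04×10^-5
Haaland: f = 0.02095
h_f = f(L/D)V²/(2g) = 0.02095·(2180/0.0686)·1.499²/(2·9.81) = 76.23 m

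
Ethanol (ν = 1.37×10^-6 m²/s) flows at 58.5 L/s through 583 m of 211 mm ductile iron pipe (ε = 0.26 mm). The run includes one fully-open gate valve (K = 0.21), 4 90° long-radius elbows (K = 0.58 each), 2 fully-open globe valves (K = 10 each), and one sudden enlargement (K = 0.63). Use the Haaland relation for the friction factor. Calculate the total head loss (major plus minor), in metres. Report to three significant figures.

H_L ≈ 11.8 m

V = 4Q/(πD²) = 1.673 m/s; V²/2g = 0.1427 m
Re = 2.58×10^5, ε/D = 0.00123 → f = 0.02157 (Haaland)
Major: h_f = f(L/D)·V²/2g = 0.02157·2763·0.1427 = 8.501 m
Minor: ΣK = 23.2; h_m = ΣK·V²/2g = 3.304 m
Total H_L = 8.501 + 3.304 = 11.80 m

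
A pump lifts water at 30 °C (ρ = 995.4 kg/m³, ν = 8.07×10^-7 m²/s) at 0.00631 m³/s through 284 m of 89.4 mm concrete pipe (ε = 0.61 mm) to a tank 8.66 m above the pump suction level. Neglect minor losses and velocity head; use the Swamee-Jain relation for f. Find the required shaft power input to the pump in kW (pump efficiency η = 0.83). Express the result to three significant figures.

V = 4Q/(πD²) = 1.005 m/s; Re = 1.11×10^5; ε/D = 0.00682; f = 0.03437
h_f = f(L/D)V²/2g = 5.623 m
Total head H = z + h_f = 8.66 + 5.623 = 14.28 m
P_hyd = ρgQH = 995.4·9.81·0.00631·14.28 = 0.8801 kW
P_shaft = P_hyd/η = 0.8801/0.83 = 1.060 kW

P_shaft ≈ 1.06 kW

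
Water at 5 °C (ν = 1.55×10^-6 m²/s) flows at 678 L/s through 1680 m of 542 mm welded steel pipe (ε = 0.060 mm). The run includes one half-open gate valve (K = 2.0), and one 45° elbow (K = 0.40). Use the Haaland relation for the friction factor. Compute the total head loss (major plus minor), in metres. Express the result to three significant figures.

H_L ≈ 19.4 m

V = 4Q/(πD²) = 2.939 m/s; V²/2g = 0.4401 m
Re = 1.03×10^6, ε/D = 1.11×10^-4 → f = 0.01345 (Haaland)
Major: h_f = f(L/D)·V²/2g = 0.01345·3100·0.4401 = 18.35 m
Minor: ΣK = 2.40; h_m = ΣK·V²/2g = 1.056 m
Total H_L = 18.35 + 1.056 = 19.41 m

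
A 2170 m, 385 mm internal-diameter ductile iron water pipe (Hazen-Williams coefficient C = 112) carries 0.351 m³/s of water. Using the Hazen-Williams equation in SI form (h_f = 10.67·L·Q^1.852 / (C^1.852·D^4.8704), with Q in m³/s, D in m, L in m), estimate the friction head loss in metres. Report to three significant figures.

h_f = 10.67·2170·0.351^1.852 / (112^1.852·0.385^4.8704) = 55.76 m

h_f ≈ 55.8 m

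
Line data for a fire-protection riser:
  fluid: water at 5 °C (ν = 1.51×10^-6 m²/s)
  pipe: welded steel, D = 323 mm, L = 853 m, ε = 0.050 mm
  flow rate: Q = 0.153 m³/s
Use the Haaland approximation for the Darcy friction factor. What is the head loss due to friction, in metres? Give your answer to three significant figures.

h_f ≈ 7.13 m

V = 4Q/(πD²) = 4·0.153/(π·0.323²) = 1.867 m/s
Re = VD/ν = 1.867·0.323/1.51×10^-6 = 3.99×10^5 → turbulent
ε/D = 0.050/323 = 1.55×10^-4
Haaland: f = 0.01519
h_f = f(L/D)V²/(2g) = 0.01519·(853/0.323)·1.867²/(2·9.81) = 7.129 m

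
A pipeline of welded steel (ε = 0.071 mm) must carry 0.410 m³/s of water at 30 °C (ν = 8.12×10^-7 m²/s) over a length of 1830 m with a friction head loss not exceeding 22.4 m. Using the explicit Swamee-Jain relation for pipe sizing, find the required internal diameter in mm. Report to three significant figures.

Swamee-Jain (Type III): D = 0.66·[ε^1.25·(LQ²/(gh_f))^4.75 + ν·Q^9.4·(L/(gh_f))^5.2]^0.04
LQ²/(gh_f) = 1.400; L/(gh_f) = 8.328
Term 1 = ε^1.25·(…)^4.75 = 3.22×10^-5; Term 2 = ν·Q^9.4·(…)^5.2 = 1.14×10^-5
D = 0.66·(3.22×10^-5 + 1.14×10^-5)^0.04 = 0.4417 m = 442 mm
Check: V = 2.68 m/s, Re = 1.46×10^6, f = 0.01401, h_f = 21.2 m ≈ 22.4 m ✓

D ≈ 442 mm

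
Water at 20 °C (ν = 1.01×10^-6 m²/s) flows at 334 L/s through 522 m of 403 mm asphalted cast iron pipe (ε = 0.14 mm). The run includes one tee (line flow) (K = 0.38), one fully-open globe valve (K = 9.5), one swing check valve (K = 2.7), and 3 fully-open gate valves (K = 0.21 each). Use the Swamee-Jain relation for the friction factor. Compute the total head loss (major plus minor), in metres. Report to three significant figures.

V = 4Q/(πD²) = 2.618 m/s; V²/2g = 0.3495 m
Re = 1.04×10^6, ε/D = 3.47×10^-4 → f = 0.01614 (Swamee-Jain)
Major: h_f = f(L/D)·V²/2g = 0.01614·1295·0.3495 = 7.304 m
Minor: ΣK = 13.2; h_m = ΣK·V²/2g = 4.616 m
Total H_L = 7.304 + 4.616 = 11.92 m

H_L ≈ 11.9 m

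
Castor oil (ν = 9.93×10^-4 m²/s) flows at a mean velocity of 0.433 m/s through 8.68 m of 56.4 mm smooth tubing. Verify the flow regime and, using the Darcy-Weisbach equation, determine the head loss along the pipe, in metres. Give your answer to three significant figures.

Re = VD/ν = 0.433·0.05640/9.93×10^-4 = 24.6 → laminar (Re < 2300)
f = 64/Re = 2.602
h_f = f(L/D)V²/(2g) = 2.602·(8.68/0.05640)·0.433²/(2·9.81) = 3.827 m

h_f ≈ 3.83 m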